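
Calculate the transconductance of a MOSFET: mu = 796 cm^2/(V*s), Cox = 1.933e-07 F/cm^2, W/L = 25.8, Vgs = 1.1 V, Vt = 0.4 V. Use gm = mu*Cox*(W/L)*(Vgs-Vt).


Step 1: Vov = Vgs - Vt = 1.1 - 0.4 = 0.7 V
Step 2: gm = mu * Cox * (W/L) * Vov
Step 3: gm = 796 * 1.933e-07 * 25.8 * 0.7 = 2.78e-03 S

2.78e-03


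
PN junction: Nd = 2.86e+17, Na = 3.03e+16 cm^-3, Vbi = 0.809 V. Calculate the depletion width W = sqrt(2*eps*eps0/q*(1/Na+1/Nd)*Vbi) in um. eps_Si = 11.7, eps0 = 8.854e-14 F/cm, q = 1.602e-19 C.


Step 1: 1/Na + 1/Nd = 1/3.03e+16 + 1/2.86e+17 = 3.64998e-17
Step 2: 2*eps*eps0/q = 2*11.7*8.854e-14/1.602e-19 = 1.293281e+07
Step 3: W^2 = 1.293281e+07 * 3.64998e-17 * 0.809 = 3.81884e-10
Step 4: W = sqrt(3.81884e-10) = 1.954e-05 cm = 0.1954 um

0.1954


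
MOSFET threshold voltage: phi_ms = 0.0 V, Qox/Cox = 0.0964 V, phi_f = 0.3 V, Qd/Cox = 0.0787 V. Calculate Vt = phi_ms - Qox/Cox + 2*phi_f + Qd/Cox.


Step 1: Vt = phi_ms - Qox/Cox + 2*phi_f + Qd/Cox
Step 2: Vt = 0.0 - 0.0964 + 2*0.3 + 0.0787
Step 3: Vt = 0.0 - 0.0964 + 0.6 + 0.0787
Step 4: Vt = 0.5823 V

0.5823


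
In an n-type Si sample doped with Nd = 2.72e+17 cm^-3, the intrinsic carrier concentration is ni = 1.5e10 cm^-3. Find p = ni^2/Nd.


Step 1: Since Nd >> ni, n ≈ Nd = 2.72e+17 cm^-3
Step 2: p = ni^2 / n = (1.5e10)^2 / 2.72e+17
Step 3: p = 2.25e20 / 2.72e+17 = 8.27e+02 cm^-3

8.27e+02


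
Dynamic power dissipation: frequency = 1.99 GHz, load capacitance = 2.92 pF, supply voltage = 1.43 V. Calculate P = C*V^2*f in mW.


Step 1: V^2 = 1.43^2 = 2.0449 V^2
Step 2: P = C*V^2*f = 2.92e-12 F * 2.0449 * 1.99e9 Hz
Step 3: P = 1.188250492e-02 W
Step 4: P = 11.883 mW

11.883


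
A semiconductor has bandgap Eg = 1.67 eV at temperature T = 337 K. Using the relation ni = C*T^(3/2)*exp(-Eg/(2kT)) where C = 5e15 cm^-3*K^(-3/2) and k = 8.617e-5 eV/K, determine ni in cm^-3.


Step 1: Compute kT = 8.617e-5 * 337 = 0.02903929 eV
Step 2: Exponent = -Eg/(2kT) = -1.67/(2*0.02903929) = -28.75415
Step 3: T^(3/2) = 337^1.5 = 6186.50
Step 4: ni = 5e15 * 6186.50 * exp(-28.75415) = 1.01e+07 cm^-3

1.01e+07


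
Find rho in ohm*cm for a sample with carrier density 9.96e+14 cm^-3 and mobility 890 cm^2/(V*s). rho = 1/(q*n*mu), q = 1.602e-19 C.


Step 1: sigma = q * n * mu = 1.602e-19 * 9.96e+14 * 890 = 1.42008e-01 S/cm
Step 2: rho = 1 / sigma = 1 / 1.42008e-01 = 7.042 ohm*cm

7.042


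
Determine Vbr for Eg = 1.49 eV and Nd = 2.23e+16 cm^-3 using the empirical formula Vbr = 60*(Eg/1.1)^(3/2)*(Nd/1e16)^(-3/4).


Step 1: Eg/1.1 = 1.49/1.1 = 1.354545
Step 2: (Eg/1.1)^1.5 = 1.354545^1.5 = 1.576486
Step 3: (Nd/1e16)^(-0.75) = (2.23)^(-0.75) = 0.547988
Step 4: Vbr = 60 * 1.576486 * 0.547988 = 51.8 V

51.8


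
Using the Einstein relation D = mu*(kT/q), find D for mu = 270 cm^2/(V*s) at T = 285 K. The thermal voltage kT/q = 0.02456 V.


Step 1: D = mu * (kT/q)
Step 2: D = 270 * 0.02456
Step 3: D = 6.63 cm^2/s

6.63


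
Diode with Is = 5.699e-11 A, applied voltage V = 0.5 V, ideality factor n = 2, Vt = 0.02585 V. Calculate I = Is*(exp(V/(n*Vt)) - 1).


Step 1: V/(n*Vt) = 0.5/(2*0.02585) = 9.6712
Step 2: exp(9.6712) = 1.5854e+04
Step 3: I = 5.699e-11 * (1.5854e+04 - 1) = 9.03e-07 A

9.03e-07


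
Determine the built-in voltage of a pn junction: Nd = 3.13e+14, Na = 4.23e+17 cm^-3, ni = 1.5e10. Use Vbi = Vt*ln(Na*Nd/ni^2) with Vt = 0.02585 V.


Step 1: Compute Na*Nd/ni^2 = 4.23e+17 * 3.13e+14 / (1.5e10)^2 = 5.8844e+11
Step 2: ln(5.8844e+11) = 27.1007
Step 3: Vbi = 0.02585 * 27.1007 = 0.701 V

0.701


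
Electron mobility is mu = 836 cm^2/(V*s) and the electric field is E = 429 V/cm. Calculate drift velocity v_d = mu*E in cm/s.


Step 1: v_d = mu * E
Step 2: v_d = 836 * 429 = 358644
Step 3: v_d = 3.59e+05 cm/s

3.59e+05


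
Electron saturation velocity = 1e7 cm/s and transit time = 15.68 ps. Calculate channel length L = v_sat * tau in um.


Step 1: tau in seconds = 15.68 ps * 1e-12 = 1.5680e-11 s
Step 2: L = v_sat * tau = 1e7 * 1.5680e-11 = 1.5680e-04 cm
Step 3: L in um = 1.5680e-04 * 1e4 = 1.568 um

1.568


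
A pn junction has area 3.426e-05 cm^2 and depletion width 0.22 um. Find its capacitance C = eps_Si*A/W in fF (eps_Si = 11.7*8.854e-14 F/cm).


Step 1: eps_Si = 11.7 * 8.854e-14 = 1.035918e-12 F/cm
Step 2: W in cm = 0.22 * 1e-4 = 2.20e-05 cm
Step 3: C = 1.035918e-12 * 3.426e-05 / 2.20e-05 = 1.613207e-12 F
Step 4: C = 1613.21 fF

1613.21


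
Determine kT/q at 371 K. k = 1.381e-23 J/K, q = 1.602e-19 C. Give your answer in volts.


Step 1: kT = 1.381e-23 * 371 = 5.12351e-21 J
Step 2: Vt = kT/q = 5.12351e-21 / 1.602e-19
Step 3: Vt = 0.03198 V

0.03198


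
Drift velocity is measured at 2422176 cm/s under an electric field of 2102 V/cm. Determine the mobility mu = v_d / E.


Step 1: mu = v_d / E
Step 2: mu = 2422176 / 2102
Step 3: mu = 1152.32 cm^2/(V*s)

1152.32


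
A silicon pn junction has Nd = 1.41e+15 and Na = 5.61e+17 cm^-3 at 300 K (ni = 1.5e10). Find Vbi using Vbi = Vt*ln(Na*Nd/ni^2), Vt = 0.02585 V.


Step 1: Compute Na*Nd/ni^2 = 5.61e+17 * 1.41e+15 / (1.5e10)^2 = 3.5156e+12
Step 2: ln(3.5156e+12) = 28.8882
Step 3: Vbi = 0.02585 * 28.8882 = 0.747 V

0.747


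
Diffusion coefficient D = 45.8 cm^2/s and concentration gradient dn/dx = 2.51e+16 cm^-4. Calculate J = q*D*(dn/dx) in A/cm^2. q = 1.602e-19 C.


Step 1: J = q * D * (dn/dx)
Step 2: J = 1.602e-19 * 45.8 * 2.51e+16
Step 3: J = 1.84e-01 A/cm^2

1.84e-01


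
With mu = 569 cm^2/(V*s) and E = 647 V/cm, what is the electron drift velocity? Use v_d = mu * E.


Step 1: v_d = mu * E
Step 2: v_d = 569 * 647 = 368143
Step 3: v_d = 3.68e+05 cm/s

3.68e+05


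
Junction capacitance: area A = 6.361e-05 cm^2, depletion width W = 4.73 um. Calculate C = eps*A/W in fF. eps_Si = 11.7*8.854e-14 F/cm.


Step 1: eps_Si = 11.7 * 8.854e-14 = 1.035918e-12 F/cm
Step 2: W in cm = 4.73 * 1e-4 = 4.73e-04 cm
Step 3: C = 1.035918e-12 * 6.361e-05 / 4.73e-04 = 1.393124e-13 F
Step 4: C = 139.31 fF

139.31


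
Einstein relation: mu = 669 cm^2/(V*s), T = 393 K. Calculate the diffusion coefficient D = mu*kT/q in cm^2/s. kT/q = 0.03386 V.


Step 1: D = mu * (kT/q)
Step 2: D = 669 * 0.03386
Step 3: D = 22.65 cm^2/s

22.65


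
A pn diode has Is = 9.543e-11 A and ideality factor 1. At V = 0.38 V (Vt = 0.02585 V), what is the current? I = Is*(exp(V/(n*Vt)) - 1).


Step 1: V/(n*Vt) = 0.38/(1*0.02585) = 14.7002
Step 2: exp(14.7002) = 2.4222e+06
Step 3: I = 9.543e-11 * (2.4222e+06 - 1) = 2.31e-04 A

2.31e-04


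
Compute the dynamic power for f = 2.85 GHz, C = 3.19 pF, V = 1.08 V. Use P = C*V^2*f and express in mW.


Step 1: V^2 = 1.08^2 = 1.1664 V^2
Step 2: P = C*V^2*f = 3.19e-12 F * 1.1664 * 2.85e9 Hz
Step 3: P = 1.06043256e-02 W
Step 4: P = 10.604 mW

10.604


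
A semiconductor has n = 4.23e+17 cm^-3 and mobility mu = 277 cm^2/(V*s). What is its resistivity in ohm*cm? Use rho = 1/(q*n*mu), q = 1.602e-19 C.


Step 1: sigma = q * n * mu = 1.602e-19 * 4.23e+17 * 277 = 1.87708e+01 S/cm
Step 2: rho = 1 / sigma = 1 / 1.87708e+01 = 0.05327 ohm*cm

0.05327


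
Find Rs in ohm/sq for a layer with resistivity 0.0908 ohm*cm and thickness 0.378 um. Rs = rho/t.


Step 1: Convert thickness to cm: t = 0.378 um = 3.7800e-05 cm
Step 2: Rs = rho / t = 0.0908 / 3.7800e-05
Step 3: Rs = 2402.1 ohm/sq

2402.1


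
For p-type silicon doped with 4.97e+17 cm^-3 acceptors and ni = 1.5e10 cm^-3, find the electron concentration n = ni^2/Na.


Step 1: Majority hole concentration p ≈ Na = 4.97e+17 cm^-3
Step 2: n = ni^2 / Na = (1.5e10)^2 / 4.97e+17
Step 3: n = 4.53e+02 cm^-3

4.53e+02


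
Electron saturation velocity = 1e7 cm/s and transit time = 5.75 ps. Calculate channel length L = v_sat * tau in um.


Step 1: tau in seconds = 5.75 ps * 1e-12 = 5.7500e-12 s
Step 2: L = v_sat * tau = 1e7 * 5.7500e-12 = 5.7500e-05 cm
Step 3: L in um = 5.7500e-05 * 1e4 = 0.575 um

0.575


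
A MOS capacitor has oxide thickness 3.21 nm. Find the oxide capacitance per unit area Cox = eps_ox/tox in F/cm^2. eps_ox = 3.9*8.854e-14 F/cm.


Step 1: eps_ox = 3.9 * 8.854e-14 = 3.45306e-13 F/cm
Step 2: tox in cm = 3.21 nm * 1e-7 = 3.2100e-07 cm
Step 3: Cox = 3.45306e-13 / 3.2100e-07 = 1.08e-06 F/cm^2

1.08e-06


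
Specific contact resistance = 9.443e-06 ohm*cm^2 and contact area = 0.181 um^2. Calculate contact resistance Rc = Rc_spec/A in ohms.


Step 1: Convert area to cm^2: 0.181 um^2 = 1.8100e-09 cm^2
Step 2: Rc = Rc_spec / A = 9.443e-06 / 1.8100e-09
Step 3: Rc = 5.22e+03 ohms

5.22e+03


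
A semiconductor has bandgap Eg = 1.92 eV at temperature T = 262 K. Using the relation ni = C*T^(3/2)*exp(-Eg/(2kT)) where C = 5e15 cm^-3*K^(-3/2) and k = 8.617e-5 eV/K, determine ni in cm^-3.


Step 1: Compute kT = 8.617e-5 * 262 = 0.02257654 eV
Step 2: Exponent = -Eg/(2kT) = -1.92/(2*0.02257654) = -42.52202
Step 3: T^(3/2) = 262^1.5 = 4240.84
Step 4: ni = 5e15 * 4240.84 * exp(-42.52202) = 7.23e+00 cm^-3

7.23e+00


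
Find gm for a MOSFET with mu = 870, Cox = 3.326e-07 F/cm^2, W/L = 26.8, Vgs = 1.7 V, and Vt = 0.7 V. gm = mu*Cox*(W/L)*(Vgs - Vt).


Step 1: Vov = Vgs - Vt = 1.7 - 0.7 = 1.0 V
Step 2: gm = mu * Cox * (W/L) * Vov
Step 3: gm = 870 * 3.326e-07 * 26.8 * 1.0 = 7.75e-03 S

7.75e-03


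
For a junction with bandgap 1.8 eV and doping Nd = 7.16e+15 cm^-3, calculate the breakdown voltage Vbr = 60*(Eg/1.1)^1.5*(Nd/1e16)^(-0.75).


Step 1: Eg/1.1 = 1.8/1.1 = 1.636364
Step 2: (Eg/1.1)^1.5 = 1.636364^1.5 = 2.093244
Step 3: (Nd/1e16)^(-0.75) = (0.716)^(-0.75) = 1.284740
Step 4: Vbr = 60 * 2.093244 * 1.284740 = 161.4 V

161.4


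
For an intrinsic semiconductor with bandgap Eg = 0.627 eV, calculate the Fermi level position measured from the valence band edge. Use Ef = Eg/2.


Step 1: For an intrinsic semiconductor, the Fermi level sits at midgap.
Step 2: Ef = Eg / 2 = 0.627 / 2 = 0.3135 eV

0.3135


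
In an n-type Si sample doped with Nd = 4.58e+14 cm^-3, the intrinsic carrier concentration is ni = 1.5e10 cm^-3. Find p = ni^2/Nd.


Step 1: Since Nd >> ni, n ≈ Nd = 4.58e+14 cm^-3
Step 2: p = ni^2 / n = (1.5e10)^2 / 4.58e+14
Step 3: p = 2.25e20 / 4.58e+14 = 4.91e+05 cm^-3

4.91e+05


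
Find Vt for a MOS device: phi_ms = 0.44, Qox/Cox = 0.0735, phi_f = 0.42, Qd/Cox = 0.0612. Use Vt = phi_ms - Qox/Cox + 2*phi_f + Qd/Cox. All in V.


Step 1: Vt = phi_ms - Qox/Cox + 2*phi_f + Qd/Cox
Step 2: Vt = 0.44 - 0.0735 + 2*0.42 + 0.0612
Step 3: Vt = 0.44 - 0.0735 + 0.84 + 0.0612
Step 4: Vt = 1.2677 V

1.2677


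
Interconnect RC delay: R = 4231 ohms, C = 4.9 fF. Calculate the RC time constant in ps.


Step 1: tau = R * C
Step 2: tau = 4231 * 4.9 fF = 4231 * 4.9e-15 F
Step 3: tau = 2.07319e-11 s = 20.7319 ps

20.7319


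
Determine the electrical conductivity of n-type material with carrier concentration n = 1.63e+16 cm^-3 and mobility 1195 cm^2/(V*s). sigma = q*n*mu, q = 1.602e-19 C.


Step 1: sigma = q * n * mu
Step 2: sigma = 1.602e-19 * 1.63e+16 * 1195
Step 3: sigma = 3.120e+00 S/cm

3.120e+00


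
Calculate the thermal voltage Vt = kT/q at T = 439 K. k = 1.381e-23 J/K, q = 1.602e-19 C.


Step 1: kT = 1.381e-23 * 439 = 6.06259e-21 J
Step 2: Vt = kT/q = 6.06259e-21 / 1.602e-19
Step 3: Vt = 0.03784 V

0.03784


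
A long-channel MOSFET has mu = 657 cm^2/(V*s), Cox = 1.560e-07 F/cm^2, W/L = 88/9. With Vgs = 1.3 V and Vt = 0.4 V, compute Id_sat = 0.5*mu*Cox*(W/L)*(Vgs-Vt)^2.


Step 1: Overdrive voltage Vov = Vgs - Vt = 1.3 - 0.4 = 0.9 V
Step 2: W/L = 88/9 = 9.77778
Step 3: Id = 0.5 * 657 * 1.560e-07 * 9.77778 * 0.9^2
Step 4: Id = 4.06e-04 A

4.06e-04


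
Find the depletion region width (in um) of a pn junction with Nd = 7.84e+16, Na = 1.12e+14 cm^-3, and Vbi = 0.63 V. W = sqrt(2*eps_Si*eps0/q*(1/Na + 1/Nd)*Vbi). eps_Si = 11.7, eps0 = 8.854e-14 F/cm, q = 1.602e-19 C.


Step 1: 1/Na + 1/Nd = 1/1.12e+14 + 1/7.84e+16 = 8.94133e-15
Step 2: 2*eps*eps0/q = 2*11.7*8.854e-14/1.602e-19 = 1.293281e+07
Step 3: W^2 = 1.293281e+07 * 8.94133e-15 * 0.63 = 7.28510e-08
Step 4: W = sqrt(7.28510e-08) = 2.699e-04 cm = 2.699 um

2.699


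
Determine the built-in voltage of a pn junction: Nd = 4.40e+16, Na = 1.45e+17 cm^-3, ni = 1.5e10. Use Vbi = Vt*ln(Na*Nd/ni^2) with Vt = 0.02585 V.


Step 1: Compute Na*Nd/ni^2 = 1.45e+17 * 4.40e+16 / (1.5e10)^2 = 2.8356e+13
Step 2: ln(2.8356e+13) = 30.9759
Step 3: Vbi = 0.02585 * 30.9759 = 0.801 V

0.801


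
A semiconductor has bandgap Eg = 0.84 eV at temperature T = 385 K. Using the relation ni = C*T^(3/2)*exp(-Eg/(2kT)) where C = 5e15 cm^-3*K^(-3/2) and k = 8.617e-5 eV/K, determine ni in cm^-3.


Step 1: Compute kT = 8.617e-5 * 385 = 0.03317545 eV
Step 2: Exponent = -Eg/(2kT) = -0.84/(2*0.03317545) = -12.65996
Step 3: T^(3/2) = 385^1.5 = 7554.25
Step 4: ni = 5e15 * 7554.25 * exp(-12.65996) = 1.20e+14 cm^-3

1.20e+14


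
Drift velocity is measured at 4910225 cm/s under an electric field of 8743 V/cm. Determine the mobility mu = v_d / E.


Step 1: mu = v_d / E
Step 2: mu = 4910225 / 8743
Step 3: mu = 561.62 cm^2/(V*s)

561.62


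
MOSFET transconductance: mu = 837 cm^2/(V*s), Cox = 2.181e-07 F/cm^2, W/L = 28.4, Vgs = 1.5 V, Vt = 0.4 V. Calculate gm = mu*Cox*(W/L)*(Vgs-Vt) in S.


Step 1: Vov = Vgs - Vt = 1.5 - 0.4 = 1.1 V
Step 2: gm = mu * Cox * (W/L) * Vov
Step 3: gm = 837 * 2.181e-07 * 28.4 * 1.1 = 5.70e-03 S

5.70e-03


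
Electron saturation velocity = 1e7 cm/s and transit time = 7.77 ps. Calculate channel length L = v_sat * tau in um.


Step 1: tau in seconds = 7.77 ps * 1e-12 = 7.7700e-12 s
Step 2: L = v_sat * tau = 1e7 * 7.7700e-12 = 7.7700e-05 cm
Step 3: L in um = 7.7700e-05 * 1e4 = 0.777 um

0.777


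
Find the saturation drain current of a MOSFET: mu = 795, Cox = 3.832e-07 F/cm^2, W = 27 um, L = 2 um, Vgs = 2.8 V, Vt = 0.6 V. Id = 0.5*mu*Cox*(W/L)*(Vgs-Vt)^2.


Step 1: Overdrive voltage Vov = Vgs - Vt = 2.8 - 0.6 = 2.2 V
Step 2: W/L = 27/2 = 13.5
Step 3: Id = 0.5 * 795 * 3.832e-07 * 13.5 * 2.2^2
Step 4: Id = 9.95e-03 A

9.95e-03


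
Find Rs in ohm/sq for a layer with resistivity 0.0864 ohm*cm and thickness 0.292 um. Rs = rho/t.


Step 1: Convert thickness to cm: t = 0.292 um = 2.9200e-05 cm
Step 2: Rs = rho / t = 0.0864 / 2.9200e-05
Step 3: Rs = 2958.9 ohm/sq

2958.9


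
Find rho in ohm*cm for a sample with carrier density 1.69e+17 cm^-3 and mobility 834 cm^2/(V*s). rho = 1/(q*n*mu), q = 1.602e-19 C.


Step 1: sigma = q * n * mu = 1.602e-19 * 1.69e+17 * 834 = 2.25795e+01 S/cm
Step 2: rho = 1 / sigma = 1 / 2.25795e+01 = 0.04429 ohm*cm

0.04429


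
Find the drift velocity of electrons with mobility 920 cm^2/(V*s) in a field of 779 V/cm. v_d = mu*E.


Step 1: v_d = mu * E
Step 2: v_d = 920 * 779 = 716680
Step 3: v_d = 7.17e+05 cm/s

7.17e+05


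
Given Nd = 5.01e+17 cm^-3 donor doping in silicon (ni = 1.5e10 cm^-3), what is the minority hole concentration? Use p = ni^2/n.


Step 1: Since Nd >> ni, n ≈ Nd = 5.01e+17 cm^-3
Step 2: p = ni^2 / n = (1.5e10)^2 / 5.01e+17
Step 3: p = 2.25e20 / 5.01e+17 = 4.49e+02 cm^-3

4.49e+02


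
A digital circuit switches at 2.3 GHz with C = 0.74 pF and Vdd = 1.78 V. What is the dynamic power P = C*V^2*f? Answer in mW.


Step 1: V^2 = 1.78^2 = 3.1684 V^2
Step 2: P = C*V^2*f = 0.74e-12 F * 3.1684 * 2.3e9 Hz
Step 3: P = 5.3926168e-03 W
Step 4: P = 5.393 mW

5.393


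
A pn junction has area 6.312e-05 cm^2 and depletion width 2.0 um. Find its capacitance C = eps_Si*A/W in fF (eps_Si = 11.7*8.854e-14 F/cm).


Step 1: eps_Si = 11.7 * 8.854e-14 = 1.035918e-12 F/cm
Step 2: W in cm = 2.0 * 1e-4 = 2.00e-04 cm
Step 3: C = 1.035918e-12 * 6.312e-05 / 2.00e-04 = 3.269357e-13 F
Step 4: C = 326.94 fF

326.94


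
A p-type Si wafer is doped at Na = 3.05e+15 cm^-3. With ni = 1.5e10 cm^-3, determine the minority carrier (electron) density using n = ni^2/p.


Step 1: Majority hole concentration p ≈ Na = 3.05e+15 cm^-3
Step 2: n = ni^2 / Na = (1.5e10)^2 / 3.05e+15
Step 3: n = 7.38e+04 cm^-3

7.38e+04


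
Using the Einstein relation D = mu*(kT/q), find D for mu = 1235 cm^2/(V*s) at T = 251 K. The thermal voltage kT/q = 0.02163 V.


Step 1: D = mu * (kT/q)
Step 2: D = 1235 * 0.02163
Step 3: D = 26.71 cm^2/s

26.71


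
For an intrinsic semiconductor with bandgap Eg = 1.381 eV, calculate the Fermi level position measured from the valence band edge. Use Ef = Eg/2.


Step 1: For an intrinsic semiconductor, the Fermi level sits at midgap.
Step 2: Ef = Eg / 2 = 1.381 / 2 = 0.6905 eV

0.6905


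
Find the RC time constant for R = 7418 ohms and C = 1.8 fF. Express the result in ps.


Step 1: tau = R * C
Step 2: tau = 7418 * 1.8 fF = 7418 * 1.8e-15 F
Step 3: tau = 1.33524e-11 s = 13.3524 ps

13.3524


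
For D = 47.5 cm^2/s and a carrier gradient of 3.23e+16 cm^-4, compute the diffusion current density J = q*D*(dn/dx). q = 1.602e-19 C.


Step 1: J = q * D * (dn/dx)
Step 2: J = 1.602e-19 * 47.5 * 3.23e+16
Step 3: J = 2.46e-01 A/cm^2

2.46e-01


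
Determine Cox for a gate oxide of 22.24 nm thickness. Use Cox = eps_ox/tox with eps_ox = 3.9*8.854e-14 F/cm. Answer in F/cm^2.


Step 1: eps_ox = 3.9 * 8.854e-14 = 3.45306e-13 F/cm
Step 2: tox in cm = 22.24 nm * 1e-7 = 2.2240e-06 cm
Step 3: Cox = 3.45306e-13 / 2.2240e-06 = 1.55e-07 F/cm^2

1.55e-07


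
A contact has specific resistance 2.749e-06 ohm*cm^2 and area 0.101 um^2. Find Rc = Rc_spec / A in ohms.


Step 1: Convert area to cm^2: 0.101 um^2 = 1.0100e-09 cm^2
Step 2: Rc = Rc_spec / A = 2.749e-06 / 1.0100e-09
Step 3: Rc = 2.72e+03 ohms

2.72e+03


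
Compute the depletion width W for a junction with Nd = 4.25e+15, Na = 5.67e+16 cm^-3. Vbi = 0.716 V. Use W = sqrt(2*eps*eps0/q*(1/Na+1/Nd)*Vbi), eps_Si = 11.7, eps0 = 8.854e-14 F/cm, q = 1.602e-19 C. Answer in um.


Step 1: 1/Na + 1/Nd = 1/5.67e+16 + 1/4.25e+15 = 2.52931e-16
Step 2: 2*eps*eps0/q = 2*11.7*8.854e-14/1.602e-19 = 1.293281e+07
Step 3: W^2 = 1.293281e+07 * 2.52931e-16 * 0.716 = 2.34211e-09
Step 4: W = sqrt(2.34211e-09) = 4.840e-05 cm = 0.484 um

0.484


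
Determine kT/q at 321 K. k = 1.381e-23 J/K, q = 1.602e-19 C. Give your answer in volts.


Step 1: kT = 1.381e-23 * 321 = 4.43301e-21 J
Step 2: Vt = kT/q = 4.43301e-21 / 1.602e-19
Step 3: Vt = 0.02767 V

0.02767


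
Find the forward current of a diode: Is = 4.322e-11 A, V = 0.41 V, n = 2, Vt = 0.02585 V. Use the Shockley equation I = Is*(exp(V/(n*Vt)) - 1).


Step 1: V/(n*Vt) = 0.41/(2*0.02585) = 7.9304
Step 2: exp(7.9304) = 2.7805e+03
Step 3: I = 4.322e-11 * (2.7805e+03 - 1) = 1.20e-07 A

1.20e-07


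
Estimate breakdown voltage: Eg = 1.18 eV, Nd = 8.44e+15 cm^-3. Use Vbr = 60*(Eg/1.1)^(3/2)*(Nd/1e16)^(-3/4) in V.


Step 1: Eg/1.1 = 1.18/1.1 = 1.072727
Step 2: (Eg/1.1)^1.5 = 1.072727^1.5 = 1.111051
Step 3: (Nd/1e16)^(-0.75) = (0.844)^(-0.75) = 1.135646
Step 4: Vbr = 60 * 1.111051 * 1.135646 = 75.7 V

75.7


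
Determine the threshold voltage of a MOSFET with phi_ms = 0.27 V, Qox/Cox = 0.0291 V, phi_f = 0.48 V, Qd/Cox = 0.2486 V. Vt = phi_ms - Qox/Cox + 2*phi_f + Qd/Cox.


Step 1: Vt = phi_ms - Qox/Cox + 2*phi_f + Qd/Cox
Step 2: Vt = 0.27 - 0.0291 + 2*0.48 + 0.2486
Step 3: Vt = 0.27 - 0.0291 + 0.96 + 0.2486
Step 4: Vt = 1.4495 V

1.4495


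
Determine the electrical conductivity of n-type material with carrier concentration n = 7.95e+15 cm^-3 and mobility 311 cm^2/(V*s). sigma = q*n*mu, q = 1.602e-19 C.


Step 1: sigma = q * n * mu
Step 2: sigma = 1.602e-19 * 7.95e+15 * 311
Step 3: sigma = 3.961e-01 S/cm

3.961e-01


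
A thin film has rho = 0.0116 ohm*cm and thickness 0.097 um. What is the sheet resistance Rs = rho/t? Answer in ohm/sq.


Step 1: Convert thickness to cm: t = 0.097 um = 9.7000e-06 cm
Step 2: Rs = rho / t = 0.0116 / 9.7000e-06
Step 3: Rs = 1195.9 ohm/sq

1195.9


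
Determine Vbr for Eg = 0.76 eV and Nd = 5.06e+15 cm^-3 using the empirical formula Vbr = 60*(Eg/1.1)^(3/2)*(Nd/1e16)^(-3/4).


Step 1: Eg/1.1 = 0.76/1.1 = 0.690909
Step 2: (Eg/1.1)^1.5 = 0.690909^1.5 = 0.574290
Step 3: (Nd/1e16)^(-0.75) = (0.506)^(-0.75) = 1.666814
Step 4: Vbr = 60 * 0.574290 * 1.666814 = 57.4 V

57.4


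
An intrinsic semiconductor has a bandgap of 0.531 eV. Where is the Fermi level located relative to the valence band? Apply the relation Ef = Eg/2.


Step 1: For an intrinsic semiconductor, the Fermi level sits at midgap.
Step 2: Ef = Eg / 2 = 0.531 / 2 = 0.2655 eV

0.2655


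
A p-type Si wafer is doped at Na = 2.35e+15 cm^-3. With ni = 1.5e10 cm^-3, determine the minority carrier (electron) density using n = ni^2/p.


Step 1: Majority hole concentration p ≈ Na = 2.35e+15 cm^-3
Step 2: n = ni^2 / Na = (1.5e10)^2 / 2.35e+15
Step 3: n = 9.57e+04 cm^-3

9.57e+04


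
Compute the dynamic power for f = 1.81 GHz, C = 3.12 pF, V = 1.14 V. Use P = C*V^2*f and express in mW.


Step 1: V^2 = 1.14^2 = 1.2996 V^2
Step 2: P = C*V^2*f = 3.12e-12 F * 1.2996 * 1.81e9 Hz
Step 3: P = 7.33910112e-03 W
Step 4: P = 7.339 mW

7.339


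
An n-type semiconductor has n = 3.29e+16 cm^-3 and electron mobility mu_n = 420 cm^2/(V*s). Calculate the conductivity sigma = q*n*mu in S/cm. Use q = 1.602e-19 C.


Step 1: sigma = q * n * mu
Step 2: sigma = 1.602e-19 * 3.29e+16 * 420
Step 3: sigma = 2.214e+00 S/cm

2.214e+00


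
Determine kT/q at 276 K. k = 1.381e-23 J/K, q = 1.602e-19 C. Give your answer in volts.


Step 1: kT = 1.381e-23 * 276 = 3.81156e-21 J
Step 2: Vt = kT/q = 3.81156e-21 / 1.602e-19
Step 3: Vt = 0.02379 V

0.02379


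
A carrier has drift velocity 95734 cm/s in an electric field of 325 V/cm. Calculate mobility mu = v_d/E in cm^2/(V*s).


Step 1: mu = v_d / E
Step 2: mu = 95734 / 325
Step 3: mu = 294.57 cm^2/(V*s)

294.57


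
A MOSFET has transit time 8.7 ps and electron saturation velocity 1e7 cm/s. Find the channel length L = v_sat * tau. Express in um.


Step 1: tau in seconds = 8.7 ps * 1e-12 = 8.7000e-12 s
Step 2: L = v_sat * tau = 1e7 * 8.7000e-12 = 8.7000e-05 cm
Step 3: L in um = 8.7000e-05 * 1e4 = 0.87 um

0.87


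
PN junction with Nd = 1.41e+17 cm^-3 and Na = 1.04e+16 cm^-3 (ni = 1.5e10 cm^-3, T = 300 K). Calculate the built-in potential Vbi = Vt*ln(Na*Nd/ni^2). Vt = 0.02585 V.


Step 1: Compute Na*Nd/ni^2 = 1.04e+16 * 1.41e+17 / (1.5e10)^2 = 6.5173e+12
Step 2: ln(6.5173e+12) = 29.5055
Step 3: Vbi = 0.02585 * 29.5055 = 0.763 V

0.763


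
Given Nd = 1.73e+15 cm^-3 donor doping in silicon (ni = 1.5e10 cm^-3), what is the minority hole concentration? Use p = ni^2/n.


Step 1: Since Nd >> ni, n ≈ Nd = 1.73e+15 cm^-3
Step 2: p = ni^2 / n = (1.5e10)^2 / 1.73e+15
Step 3: p = 2.25e20 / 1.73e+15 = 1.30e+05 cm^-3

1.30e+05


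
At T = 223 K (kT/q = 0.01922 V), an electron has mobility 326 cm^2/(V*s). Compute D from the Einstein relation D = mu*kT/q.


Step 1: D = mu * (kT/q)
Step 2: D = 326 * 0.01922
Step 3: D = 6.27 cm^2/s

6.27


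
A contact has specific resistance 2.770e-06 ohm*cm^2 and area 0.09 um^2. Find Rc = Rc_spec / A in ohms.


Step 1: Convert area to cm^2: 0.09 um^2 = 9.0000e-10 cm^2
Step 2: Rc = Rc_spec / A = 2.770e-06 / 9.0000e-10
Step 3: Rc = 3.08e+03 ohms

3.08e+03


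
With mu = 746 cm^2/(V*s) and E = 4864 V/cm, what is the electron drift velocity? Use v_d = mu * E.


Step 1: v_d = mu * E
Step 2: v_d = 746 * 4864 = 3628544
Step 3: v_d = 3.63e+06 cm/s

3.63e+06


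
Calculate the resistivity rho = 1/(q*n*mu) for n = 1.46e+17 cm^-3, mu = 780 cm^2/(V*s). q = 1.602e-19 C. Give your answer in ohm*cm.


Step 1: sigma = q * n * mu = 1.602e-19 * 1.46e+17 * 780 = 1.82436e+01 S/cm
Step 2: rho = 1 / sigma = 1 / 1.82436e+01 = 0.05481 ohm*cm

0.05481


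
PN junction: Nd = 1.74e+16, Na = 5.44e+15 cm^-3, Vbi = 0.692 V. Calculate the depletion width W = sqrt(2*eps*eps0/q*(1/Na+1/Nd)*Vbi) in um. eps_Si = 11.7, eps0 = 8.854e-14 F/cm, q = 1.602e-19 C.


Step 1: 1/Na + 1/Nd = 1/5.44e+15 + 1/1.74e+16 = 2.41295e-16
Step 2: 2*eps*eps0/q = 2*11.7*8.854e-14/1.602e-19 = 1.293281e+07
Step 3: W^2 = 1.293281e+07 * 2.41295e-16 * 0.692 = 2.15947e-09
Step 4: W = sqrt(2.15947e-09) = 4.647e-05 cm = 0.4647 um

0.4647


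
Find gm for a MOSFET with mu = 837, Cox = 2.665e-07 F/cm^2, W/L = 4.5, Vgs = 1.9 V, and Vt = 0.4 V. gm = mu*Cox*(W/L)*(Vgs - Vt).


Step 1: Vov = Vgs - Vt = 1.9 - 0.4 = 1.5 V
Step 2: gm = mu * Cox * (W/L) * Vov
Step 3: gm = 837 * 2.665e-07 * 4.5 * 1.5 = 1.51e-03 S

1.51e-03


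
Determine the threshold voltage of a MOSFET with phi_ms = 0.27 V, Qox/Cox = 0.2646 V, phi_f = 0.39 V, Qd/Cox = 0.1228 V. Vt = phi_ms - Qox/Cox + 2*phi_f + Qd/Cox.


Step 1: Vt = phi_ms - Qox/Cox + 2*phi_f + Qd/Cox
Step 2: Vt = 0.27 - 0.2646 + 2*0.39 + 0.1228
Step 3: Vt = 0.27 - 0.2646 + 0.78 + 0.1228
Step 4: Vt = 0.9082 V

0.9082


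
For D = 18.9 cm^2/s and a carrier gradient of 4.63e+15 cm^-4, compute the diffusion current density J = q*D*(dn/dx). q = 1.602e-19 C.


Step 1: J = q * D * (dn/dx)
Step 2: J = 1.602e-19 * 18.9 * 4.63e+15
Step 3: J = 1.40e-02 A/cm^2

1.40e-02


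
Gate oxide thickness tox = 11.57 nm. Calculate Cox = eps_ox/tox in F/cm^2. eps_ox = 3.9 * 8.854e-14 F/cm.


Step 1: eps_ox = 3.9 * 8.854e-14 = 3.45306e-13 F/cm
Step 2: tox in cm = 11.57 nm * 1e-7 = 1.1570e-06 cm
Step 3: Cox = 3.45306e-13 / 1.1570e-06 = 2.98e-07 F/cm^2

2.98e-07


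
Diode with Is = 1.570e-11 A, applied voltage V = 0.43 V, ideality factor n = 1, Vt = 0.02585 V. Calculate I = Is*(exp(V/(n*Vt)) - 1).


Step 1: V/(n*Vt) = 0.43/(1*0.02585) = 16.6344
Step 2: exp(16.6344) = 1.6758e+07
Step 3: I = 1.570e-11 * (1.6758e+07 - 1) = 2.63e-04 A

2.63e-04


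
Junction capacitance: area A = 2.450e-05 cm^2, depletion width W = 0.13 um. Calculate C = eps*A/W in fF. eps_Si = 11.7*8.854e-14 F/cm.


Step 1: eps_Si = 11.7 * 8.854e-14 = 1.035918e-12 F/cm
Step 2: W in cm = 0.13 * 1e-4 = 1.30e-05 cm
Step 3: C = 1.035918e-12 * 2.450e-05 / 1.30e-05 = 1.952307e-12 F
Step 4: C = 1952.31 fF

1952.31


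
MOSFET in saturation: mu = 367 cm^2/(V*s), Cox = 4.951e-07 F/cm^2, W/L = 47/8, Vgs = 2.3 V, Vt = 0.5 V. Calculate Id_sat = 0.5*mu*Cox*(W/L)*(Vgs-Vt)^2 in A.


Step 1: Overdrive voltage Vov = Vgs - Vt = 2.3 - 0.5 = 1.8 V
Step 2: W/L = 47/8 = 5.875
Step 3: Id = 0.5 * 367 * 4.951e-07 * 5.875 * 1.8^2
Step 4: Id = 1.73e-03 A

1.73e-03


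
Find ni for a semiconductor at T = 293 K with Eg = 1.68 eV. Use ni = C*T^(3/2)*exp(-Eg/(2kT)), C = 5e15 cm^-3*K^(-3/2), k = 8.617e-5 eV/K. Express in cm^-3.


Step 1: Compute kT = 8.617e-5 * 293 = 0.02524781 eV
Step 2: Exponent = -Eg/(2kT) = -1.68/(2*0.02524781) = -33.27021
Step 3: T^(3/2) = 293^1.5 = 5015.35
Step 4: ni = 5e15 * 5015.35 * exp(-33.27021) = 8.92e+04 cm^-3

8.92e+04


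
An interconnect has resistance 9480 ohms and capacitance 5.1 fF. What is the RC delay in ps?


Step 1: tau = R * C
Step 2: tau = 9480 * 5.1 fF = 9480 * 5.1e-15 F
Step 3: tau = 4.8348e-11 s = 48.348 ps

48.348


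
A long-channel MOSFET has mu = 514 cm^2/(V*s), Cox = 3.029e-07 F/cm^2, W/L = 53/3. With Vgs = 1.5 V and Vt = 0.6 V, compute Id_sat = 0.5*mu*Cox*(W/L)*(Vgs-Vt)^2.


Step 1: Overdrive voltage Vov = Vgs - Vt = 1.5 - 0.6 = 0.9 V
Step 2: W/L = 53/3 = 17.6667
Step 3: Id = 0.5 * 514 * 3.029e-07 * 17.6667 * 0.9^2
Step 4: Id = 1.11e-03 A

1.11e-03


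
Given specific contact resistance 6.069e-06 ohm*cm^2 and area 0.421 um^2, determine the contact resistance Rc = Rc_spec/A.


Step 1: Convert area to cm^2: 0.421 um^2 = 4.2100e-09 cm^2
Step 2: Rc = Rc_spec / A = 6.069e-06 / 4.2100e-09
Step 3: Rc = 1.44e+03 ohms

1.44e+03


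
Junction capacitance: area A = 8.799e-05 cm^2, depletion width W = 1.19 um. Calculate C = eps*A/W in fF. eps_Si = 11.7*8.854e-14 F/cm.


Step 1: eps_Si = 11.7 * 8.854e-14 = 1.035918e-12 F/cm
Step 2: W in cm = 1.19 * 1e-4 = 1.19e-04 cm
Step 3: C = 1.035918e-12 * 8.799e-05 / 1.19e-04 = 7.659700e-13 F
Step 4: C = 765.97 fF

765.97


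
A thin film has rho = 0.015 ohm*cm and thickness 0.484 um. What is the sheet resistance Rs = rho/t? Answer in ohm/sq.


Step 1: Convert thickness to cm: t = 0.484 um = 4.8400e-05 cm
Step 2: Rs = rho / t = 0.015 / 4.8400e-05
Step 3: Rs = 309.9 ohm/sq

309.9


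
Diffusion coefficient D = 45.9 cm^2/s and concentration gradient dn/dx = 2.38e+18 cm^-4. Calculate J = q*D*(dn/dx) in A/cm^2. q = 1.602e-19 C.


Step 1: J = q * D * (dn/dx)
Step 2: J = 1.602e-19 * 45.9 * 2.38e+18
Step 3: J = 1.75e+01 A/cm^2

1.75e+01


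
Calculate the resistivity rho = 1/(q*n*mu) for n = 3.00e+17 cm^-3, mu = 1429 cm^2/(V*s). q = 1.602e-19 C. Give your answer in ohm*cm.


Step 1: sigma = q * n * mu = 1.602e-19 * 3.00e+17 * 1429 = 6.86777e+01 S/cm
Step 2: rho = 1 / sigma = 1 / 6.86777e+01 = 0.01456 ohm*cm

0.01456


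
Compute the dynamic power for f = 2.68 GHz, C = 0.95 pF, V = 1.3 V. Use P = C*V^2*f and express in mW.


Step 1: V^2 = 1.3^2 = 1.69 V^2
Step 2: P = C*V^2*f = 0.95e-12 F * 1.69 * 2.68e9 Hz
Step 3: P = 4.30274e-03 W
Step 4: P = 4.303 mW

4.303


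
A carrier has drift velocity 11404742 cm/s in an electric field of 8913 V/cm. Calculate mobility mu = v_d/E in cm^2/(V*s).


Step 1: mu = v_d / E
Step 2: mu = 11404742 / 8913
Step 3: mu = 1279.56 cm^2/(V*s)

1279.56


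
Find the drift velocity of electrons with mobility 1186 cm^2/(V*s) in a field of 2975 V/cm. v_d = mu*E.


Step 1: v_d = mu * E
Step 2: v_d = 1186 * 2975 = 3528350
Step 3: v_d = 3.53e+06 cm/s

3.53e+06


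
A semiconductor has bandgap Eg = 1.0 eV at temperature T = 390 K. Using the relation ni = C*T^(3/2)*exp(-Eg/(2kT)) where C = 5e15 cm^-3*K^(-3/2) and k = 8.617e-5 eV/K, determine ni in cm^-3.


Step 1: Compute kT = 8.617e-5 * 390 = 0.0336063 eV
Step 2: Exponent = -Eg/(2kT) = -1.0/(2*0.0336063) = -14.87816
Step 3: T^(3/2) = 390^1.5 = 7701.88
Step 4: ni = 5e15 * 7701.88 * exp(-14.87816) = 1.33e+13 cm^-3

1.33e+13


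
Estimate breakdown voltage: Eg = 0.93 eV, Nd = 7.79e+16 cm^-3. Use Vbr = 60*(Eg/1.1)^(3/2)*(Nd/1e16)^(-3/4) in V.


Step 1: Eg/1.1 = 0.93/1.1 = 0.845455
Step 2: (Eg/1.1)^1.5 = 0.845455^1.5 = 0.777384
Step 3: (Nd/1e16)^(-0.75) = (7.79)^(-0.75) = 0.214460
Step 4: Vbr = 60 * 0.777384 * 0.214460 = 10.0 V

10.0


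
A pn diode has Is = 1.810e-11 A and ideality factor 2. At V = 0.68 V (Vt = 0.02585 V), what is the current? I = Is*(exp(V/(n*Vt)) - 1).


Step 1: V/(n*Vt) = 0.68/(2*0.02585) = 13.1528
Step 2: exp(13.1528) = 5.1545e+05
Step 3: I = 1.810e-11 * (5.1545e+05 - 1) = 9.33e-06 A

9.33e-06


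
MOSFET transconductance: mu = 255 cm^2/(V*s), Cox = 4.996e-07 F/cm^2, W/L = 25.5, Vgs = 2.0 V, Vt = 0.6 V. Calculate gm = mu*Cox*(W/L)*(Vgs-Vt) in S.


Step 1: Vov = Vgs - Vt = 2.0 - 0.6 = 1.4 V
Step 2: gm = mu * Cox * (W/L) * Vov
Step 3: gm = 255 * 4.996e-07 * 25.5 * 1.4 = 4.55e-03 S

4.55e-03


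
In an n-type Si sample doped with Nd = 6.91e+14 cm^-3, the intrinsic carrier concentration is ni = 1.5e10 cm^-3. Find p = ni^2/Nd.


Step 1: Since Nd >> ni, n ≈ Nd = 6.91e+14 cm^-3
Step 2: p = ni^2 / n = (1.5e10)^2 / 6.91e+14
Step 3: p = 2.25e20 / 6.91e+14 = 3.26e+05 cm^-3

3.26e+05


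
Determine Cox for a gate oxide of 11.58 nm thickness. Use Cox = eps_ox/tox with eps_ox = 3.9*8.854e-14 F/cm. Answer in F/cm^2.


Step 1: eps_ox = 3.9 * 8.854e-14 = 3.45306e-13 F/cm
Step 2: tox in cm = 11.58 nm * 1e-7 = 1.1580e-06 cm
Step 3: Cox = 3.45306e-13 / 1.1580e-06 = 2.98e-07 F/cm^2

2.98e-07


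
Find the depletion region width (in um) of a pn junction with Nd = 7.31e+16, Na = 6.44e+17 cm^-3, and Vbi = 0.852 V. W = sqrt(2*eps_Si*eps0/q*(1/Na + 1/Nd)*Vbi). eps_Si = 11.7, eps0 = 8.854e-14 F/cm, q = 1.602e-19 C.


Step 1: 1/Na + 1/Nd = 1/6.44e+17 + 1/7.31e+16 = 1.52327e-17
Step 2: 2*eps*eps0/q = 2*11.7*8.854e-14/1.602e-19 = 1.293281e+07
Step 3: W^2 = 1.293281e+07 * 1.52327e-17 * 0.852 = 1.67845e-10
Step 4: W = sqrt(1.67845e-10) = 1.296e-05 cm = 0.1296 um

0.1296


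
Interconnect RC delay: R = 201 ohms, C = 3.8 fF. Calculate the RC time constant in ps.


Step 1: tau = R * C
Step 2: tau = 201 * 3.8 fF = 201 * 3.8e-15 F
Step 3: tau = 7.638e-13 s = 0.7638 ps

0.7638


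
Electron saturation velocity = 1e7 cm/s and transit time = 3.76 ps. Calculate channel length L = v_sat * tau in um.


Step 1: tau in seconds = 3.76 ps * 1e-12 = 3.7600e-12 s
Step 2: L = v_sat * tau = 1e7 * 3.7600e-12 = 3.7600e-05 cm
Step 3: L in um = 3.7600e-05 * 1e4 = 0.376 um

0.376


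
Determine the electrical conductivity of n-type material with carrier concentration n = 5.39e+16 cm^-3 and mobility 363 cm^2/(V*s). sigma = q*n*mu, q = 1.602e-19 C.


Step 1: sigma = q * n * mu
Step 2: sigma = 1.602e-19 * 5.39e+16 * 363
Step 3: sigma = 3.134e+00 S/cm

3.134e+00


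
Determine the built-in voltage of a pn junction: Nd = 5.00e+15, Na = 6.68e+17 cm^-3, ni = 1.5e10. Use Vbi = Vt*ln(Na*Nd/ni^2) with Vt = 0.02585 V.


Step 1: Compute Na*Nd/ni^2 = 6.68e+17 * 5.00e+15 / (1.5e10)^2 = 1.4844e+13
Step 2: ln(1.4844e+13) = 30.3286
Step 3: Vbi = 0.02585 * 30.3286 = 0.784 V

0.784


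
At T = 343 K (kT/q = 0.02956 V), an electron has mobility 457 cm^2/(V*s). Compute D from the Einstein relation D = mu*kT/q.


Step 1: D = mu * (kT/q)
Step 2: D = 457 * 0.02956
Step 3: D = 13.51 cm^2/s

13.51


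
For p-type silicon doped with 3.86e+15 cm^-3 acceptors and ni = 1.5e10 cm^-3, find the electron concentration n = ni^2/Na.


Step 1: Majority hole concentration p ≈ Na = 3.86e+15 cm^-3
Step 2: n = ni^2 / Na = (1.5e10)^2 / 3.86e+15
Step 3: n = 5.83e+04 cm^-3

5.83e+04


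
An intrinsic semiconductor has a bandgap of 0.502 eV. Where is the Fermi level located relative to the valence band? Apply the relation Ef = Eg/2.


Step 1: For an intrinsic semiconductor, the Fermi level sits at midgap.
Step 2: Ef = Eg / 2 = 0.502 / 2 = 0.251 eV

0.251


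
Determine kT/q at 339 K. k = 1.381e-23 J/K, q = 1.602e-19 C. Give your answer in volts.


Step 1: kT = 1.381e-23 * 339 = 4.68159e-21 J
Step 2: Vt = kT/q = 4.68159e-21 / 1.602e-19
Step 3: Vt = 0.02922 V

0.02922


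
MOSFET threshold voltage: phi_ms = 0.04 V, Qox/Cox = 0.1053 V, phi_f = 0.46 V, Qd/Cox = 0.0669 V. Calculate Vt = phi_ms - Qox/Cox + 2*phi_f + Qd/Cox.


Step 1: Vt = phi_ms - Qox/Cox + 2*phi_f + Qd/Cox
Step 2: Vt = 0.04 - 0.1053 + 2*0.46 + 0.0669
Step 3: Vt = 0.04 - 0.1053 + 0.92 + 0.0669
Step 4: Vt = 0.9216 V

0.9216


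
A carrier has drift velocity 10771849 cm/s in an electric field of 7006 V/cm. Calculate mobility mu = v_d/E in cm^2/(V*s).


Step 1: mu = v_d / E
Step 2: mu = 10771849 / 7006
Step 3: mu = 1537.52 cm^2/(V*s)

1537.52


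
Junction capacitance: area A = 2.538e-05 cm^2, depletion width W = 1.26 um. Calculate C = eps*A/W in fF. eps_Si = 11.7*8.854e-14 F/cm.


Step 1: eps_Si = 11.7 * 8.854e-14 = 1.035918e-12 F/cm
Step 2: W in cm = 1.26 * 1e-4 = 1.26e-04 cm
Step 3: C = 1.035918e-12 * 2.538e-05 / 1.26e-04 = 2.086635e-13 F
Step 4: C = 208.66 fF

208.66


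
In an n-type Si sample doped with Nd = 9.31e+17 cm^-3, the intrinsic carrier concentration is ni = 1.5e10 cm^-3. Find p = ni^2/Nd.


Step 1: Since Nd >> ni, n ≈ Nd = 9.31e+17 cm^-3
Step 2: p = ni^2 / n = (1.5e10)^2 / 9.31e+17
Step 3: p = 2.25e20 / 9.31e+17 = 2.42e+02 cm^-3

2.42e+02


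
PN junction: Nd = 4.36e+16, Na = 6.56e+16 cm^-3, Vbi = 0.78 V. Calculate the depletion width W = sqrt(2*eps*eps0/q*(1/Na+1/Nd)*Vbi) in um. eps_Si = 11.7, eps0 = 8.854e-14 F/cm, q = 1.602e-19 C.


Step 1: 1/Na + 1/Nd = 1/6.56e+16 + 1/4.36e+16 = 3.81797e-17
Step 2: 2*eps*eps0/q = 2*11.7*8.854e-14/1.602e-19 = 1.293281e+07
Step 3: W^2 = 1.293281e+07 * 3.81797e-17 * 0.78 = 3.85141e-10
Step 4: W = sqrt(3.85141e-10) = 1.963e-05 cm = 0.1963 um

0.1963


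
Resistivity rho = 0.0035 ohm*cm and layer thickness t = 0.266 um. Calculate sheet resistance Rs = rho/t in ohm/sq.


Step 1: Convert thickness to cm: t = 0.266 um = 2.6600e-05 cm
Step 2: Rs = rho / t = 0.0035 / 2.6600e-05
Step 3: Rs = 131.6 ohm/sq

131.6


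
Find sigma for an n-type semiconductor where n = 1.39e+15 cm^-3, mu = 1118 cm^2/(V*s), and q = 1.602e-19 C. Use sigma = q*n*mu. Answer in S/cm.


Step 1: sigma = q * n * mu
Step 2: sigma = 1.602e-19 * 1.39e+15 * 1118
Step 3: sigma = 2.490e-01 S/cm

2.490e-01


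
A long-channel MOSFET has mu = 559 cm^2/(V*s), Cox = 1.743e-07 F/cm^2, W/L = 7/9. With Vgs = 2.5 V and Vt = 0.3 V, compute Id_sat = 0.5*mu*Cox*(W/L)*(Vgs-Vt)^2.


Step 1: Overdrive voltage Vov = Vgs - Vt = 2.5 - 0.3 = 2.2 V
Step 2: W/L = 7/9 = 0.777778
Step 3: Id = 0.5 * 559 * 1.743e-07 * 0.777778 * 2.2^2
Step 4: Id = 1.83e-04 A

1.83e-04


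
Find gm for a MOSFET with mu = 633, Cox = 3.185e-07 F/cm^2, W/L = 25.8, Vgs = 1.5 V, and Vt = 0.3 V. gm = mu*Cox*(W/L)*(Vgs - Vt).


Step 1: Vov = Vgs - Vt = 1.5 - 0.3 = 1.2 V
Step 2: gm = mu * Cox * (W/L) * Vov
Step 3: gm = 633 * 3.185e-07 * 25.8 * 1.2 = 6.24e-03 S

6.24e-03


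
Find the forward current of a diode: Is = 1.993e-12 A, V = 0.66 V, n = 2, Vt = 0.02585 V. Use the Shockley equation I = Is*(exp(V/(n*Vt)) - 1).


Step 1: V/(n*Vt) = 0.66/(2*0.02585) = 12.7660
Step 2: exp(12.7660) = 3.5011e+05
Step 3: I = 1.993e-12 * (3.5011e+05 - 1) = 6.98e-07 A

6.98e-07


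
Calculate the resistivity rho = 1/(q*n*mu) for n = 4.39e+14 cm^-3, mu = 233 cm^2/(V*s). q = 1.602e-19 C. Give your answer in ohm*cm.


Step 1: sigma = q * n * mu = 1.602e-19 * 4.39e+14 * 233 = 1.63864e-02 S/cm
Step 2: rho = 1 / sigma = 1 / 1.63864e-02 = 61.03 ohm*cm

61.03


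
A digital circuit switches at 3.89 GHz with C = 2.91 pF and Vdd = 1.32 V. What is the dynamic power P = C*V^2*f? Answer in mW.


Step 1: V^2 = 1.32^2 = 1.7424 V^2
Step 2: P = C*V^2*f = 2.91e-12 F * 1.7424 * 3.89e9 Hz
Step 3: P = 1.972379376e-02 W
Step 4: P = 19.724 mW

19.724


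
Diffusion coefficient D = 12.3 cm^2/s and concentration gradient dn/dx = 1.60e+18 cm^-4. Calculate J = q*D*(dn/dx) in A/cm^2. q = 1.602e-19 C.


Step 1: J = q * D * (dn/dx)
Step 2: J = 1.602e-19 * 12.3 * 1.60e+18
Step 3: J = 3.15e+00 A/cm^2

3.15e+00


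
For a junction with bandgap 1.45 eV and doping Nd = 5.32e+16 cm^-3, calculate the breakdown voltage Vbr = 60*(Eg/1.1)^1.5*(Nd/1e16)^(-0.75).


Step 1: Eg/1.1 = 1.45/1.1 = 1.318182
Step 2: (Eg/1.1)^1.5 = 1.318182^1.5 = 1.513433
Step 3: (Nd/1e16)^(-0.75) = (5.32)^(-0.75) = 0.285474
Step 4: Vbr = 60 * 1.513433 * 0.285474 = 25.9 V

25.9


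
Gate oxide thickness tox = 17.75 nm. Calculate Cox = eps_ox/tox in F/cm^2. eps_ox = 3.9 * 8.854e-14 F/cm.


Step 1: eps_ox = 3.9 * 8.854e-14 = 3.45306e-13 F/cm
Step 2: tox in cm = 17.75 nm * 1e-7 = 1.7750e-06 cm
Step 3: Cox = 3.45306e-13 / 1.7750e-06 = 1.95e-07 F/cm^2

1.95e-07


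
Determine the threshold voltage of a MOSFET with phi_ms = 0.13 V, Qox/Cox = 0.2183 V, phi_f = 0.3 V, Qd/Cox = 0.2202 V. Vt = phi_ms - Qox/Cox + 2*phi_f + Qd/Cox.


Step 1: Vt = phi_ms - Qox/Cox + 2*phi_f + Qd/Cox
Step 2: Vt = 0.13 - 0.2183 + 2*0.3 + 0.2202
Step 3: Vt = 0.13 - 0.2183 + 0.6 + 0.2202
Step 4: Vt = 0.7319 V

0.7319


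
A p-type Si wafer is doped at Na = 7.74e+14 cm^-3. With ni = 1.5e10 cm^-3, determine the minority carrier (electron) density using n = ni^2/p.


Step 1: Majority hole concentration p ≈ Na = 7.74e+14 cm^-3
Step 2: n = ni^2 / Na = (1.5e10)^2 / 7.74e+14
Step 3: n = 2.91e+05 cm^-3

2.91e+05


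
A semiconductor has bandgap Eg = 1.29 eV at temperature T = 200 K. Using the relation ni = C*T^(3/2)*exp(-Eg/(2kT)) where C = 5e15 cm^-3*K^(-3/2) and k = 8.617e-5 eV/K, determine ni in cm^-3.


Step 1: Compute kT = 8.617e-5 * 200 = 0.017234 eV
Step 2: Exponent = -Eg/(2kT) = -1.29/(2*0.017234) = -37.42602
Step 3: T^(3/2) = 200^1.5 = 2828.43
Step 4: ni = 5e15 * 2828.43 * exp(-37.42602) = 7.88e+02 cm^-3

7.88e+02


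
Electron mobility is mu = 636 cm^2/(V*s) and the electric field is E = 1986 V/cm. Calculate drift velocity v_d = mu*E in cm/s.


Step 1: v_d = mu * E
Step 2: v_d = 636 * 1986 = 1263096
Step 3: v_d = 1.26e+06 cm/s

1.26e+06


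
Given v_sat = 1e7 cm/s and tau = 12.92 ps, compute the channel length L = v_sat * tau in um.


Step 1: tau in seconds = 12.92 ps * 1e-12 = 1.2920e-11 s
Step 2: L = v_sat * tau = 1e7 * 1.2920e-11 = 1.2920e-04 cm
Step 3: L in um = 1.2920e-04 * 1e4 = 1.292 um

1.292


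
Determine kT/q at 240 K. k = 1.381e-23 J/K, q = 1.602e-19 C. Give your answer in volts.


Step 1: kT = 1.381e-23 * 240 = 3.3144e-21 J
Step 2: Vt = kT/q = 3.3144e-21 / 1.602e-19
Step 3: Vt = 0.02069 V

0.02069
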